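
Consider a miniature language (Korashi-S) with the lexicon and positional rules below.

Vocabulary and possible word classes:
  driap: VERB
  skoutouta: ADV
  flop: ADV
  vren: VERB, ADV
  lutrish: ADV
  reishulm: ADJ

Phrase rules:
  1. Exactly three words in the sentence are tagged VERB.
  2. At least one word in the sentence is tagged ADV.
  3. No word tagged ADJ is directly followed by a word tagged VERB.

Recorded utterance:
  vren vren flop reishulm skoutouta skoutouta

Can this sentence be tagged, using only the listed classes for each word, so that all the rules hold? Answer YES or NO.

NO

Candidates per position — 1:vren {VERB,ADV}; 2:vren {VERB,ADV}; 3:flop {ADV}; 4:reishulm {ADJ}; 5:skoutouta {ADV}; 6:skoutouta {ADV}.
Rule 1 cannot be satisfied by any choice of tags from the lexicon.
So there is no consistent tagging.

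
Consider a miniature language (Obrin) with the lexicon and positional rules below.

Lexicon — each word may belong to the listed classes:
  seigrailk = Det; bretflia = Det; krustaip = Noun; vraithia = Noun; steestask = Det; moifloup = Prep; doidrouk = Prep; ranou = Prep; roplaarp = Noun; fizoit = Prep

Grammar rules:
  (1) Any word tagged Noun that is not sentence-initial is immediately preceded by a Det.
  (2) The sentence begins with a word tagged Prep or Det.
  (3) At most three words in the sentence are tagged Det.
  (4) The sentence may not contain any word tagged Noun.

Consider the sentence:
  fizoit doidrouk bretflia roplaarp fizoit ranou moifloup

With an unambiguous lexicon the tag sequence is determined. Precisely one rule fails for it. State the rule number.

Fixed tagging: Prep Prep Det Noun Prep Prep Prep.
Checking each rule: R1 pass, R2 pass, R3 pass, R4 fail.
Only rule 4 fails.

4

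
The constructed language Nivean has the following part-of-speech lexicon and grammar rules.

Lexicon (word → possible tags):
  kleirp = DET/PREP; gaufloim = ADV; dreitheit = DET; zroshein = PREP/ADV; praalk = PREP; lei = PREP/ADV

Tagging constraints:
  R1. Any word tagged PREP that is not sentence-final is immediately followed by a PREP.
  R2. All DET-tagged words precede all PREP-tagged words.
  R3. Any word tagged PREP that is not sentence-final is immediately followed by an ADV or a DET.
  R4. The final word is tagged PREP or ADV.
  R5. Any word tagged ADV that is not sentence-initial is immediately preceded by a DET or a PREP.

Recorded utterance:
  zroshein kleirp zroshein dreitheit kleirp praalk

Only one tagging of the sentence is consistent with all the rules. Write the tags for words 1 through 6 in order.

Candidates per position — 1:zroshein {PREP,ADV}; 2:kleirp {DET,PREP}; 3:zroshein {PREP,ADV}; 4:dreitheit {DET}; 5:kleirp {DET,PREP}; 6:praalk {PREP}.
Position 1: tagging it PREP would leave rule 1 unsatisfiable, so it must be ADV.
Position 2: tagging it PREP would leave rule 1 unsatisfiable, so it must be DET.
Position 3: tagging it PREP would leave rule 1 unsatisfiable, so it must be ADV.
Position 5: tagging it PREP would leave rule 3 unsatisfiable, so it must be DET.
That leaves exactly one tagging: ADV DET ADV DET DET PREP.
Checking: rule 1 satisfied; rule 2 satisfied; rule 3 satisfied; rule 4 satisfied; rule 5 satisfied.

ADV DET ADV DET DET PREP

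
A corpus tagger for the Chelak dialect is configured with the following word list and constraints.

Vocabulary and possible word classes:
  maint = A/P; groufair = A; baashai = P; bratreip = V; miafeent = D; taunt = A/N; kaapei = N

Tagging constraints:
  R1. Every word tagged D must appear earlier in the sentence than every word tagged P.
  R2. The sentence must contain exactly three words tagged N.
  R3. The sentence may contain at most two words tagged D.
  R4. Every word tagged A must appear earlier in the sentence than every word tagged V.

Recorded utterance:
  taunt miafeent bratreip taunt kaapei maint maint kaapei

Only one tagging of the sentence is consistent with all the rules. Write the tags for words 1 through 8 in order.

A D V N N P P N

Candidates per position — 1:taunt {A,N}; 2:miafeent {D}; 3:bratreip {V}; 4:taunt {A,N}; 5:kaapei {N}; 6:maint {A,P}; 7:maint {A,P}; 8:kaapei {N}.
Position 4: tagging it A would leave rule 4 unsatisfiable, so it must be N.
Position 6: tagging it A would leave rule 4 unsatisfiable, so it must be P.
Position 7: tagging it A would leave rule 4 unsatisfiable, so it must be P.
Position 1: tagging it N would leave rule 2 unsatisfiable, so it must be A.
The unique satisfying tagging is: A D V N N P P N.
Checking: rule 1 ok; rule 2 ok; rule 3 ok; rule 4 ok.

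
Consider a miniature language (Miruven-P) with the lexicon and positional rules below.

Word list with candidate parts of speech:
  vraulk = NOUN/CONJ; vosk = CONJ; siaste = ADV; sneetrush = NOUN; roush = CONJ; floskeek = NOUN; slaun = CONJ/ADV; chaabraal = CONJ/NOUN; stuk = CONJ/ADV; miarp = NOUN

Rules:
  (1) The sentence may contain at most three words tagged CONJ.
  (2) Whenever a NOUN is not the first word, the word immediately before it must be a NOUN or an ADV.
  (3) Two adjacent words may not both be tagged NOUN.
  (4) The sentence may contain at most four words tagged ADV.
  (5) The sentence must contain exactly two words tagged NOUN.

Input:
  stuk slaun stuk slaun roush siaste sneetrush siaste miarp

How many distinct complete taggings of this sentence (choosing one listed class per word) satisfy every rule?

Candidates per position — 1:stuk {CONJ,ADV}; 2:slaun {CONJ,ADV}; 3:stuk {CONJ,ADV}; 4:slaun {CONJ,ADV}; 5:roush {CONJ}; 6:siaste {ADV}; 7:sneetrush {NOUN}; 8:siaste {ADV}; 9:miarp {NOUN}.
There are 16 candidate sequences in total.
Checking each against the rules leaves 6 sequences.
Count = 6.

6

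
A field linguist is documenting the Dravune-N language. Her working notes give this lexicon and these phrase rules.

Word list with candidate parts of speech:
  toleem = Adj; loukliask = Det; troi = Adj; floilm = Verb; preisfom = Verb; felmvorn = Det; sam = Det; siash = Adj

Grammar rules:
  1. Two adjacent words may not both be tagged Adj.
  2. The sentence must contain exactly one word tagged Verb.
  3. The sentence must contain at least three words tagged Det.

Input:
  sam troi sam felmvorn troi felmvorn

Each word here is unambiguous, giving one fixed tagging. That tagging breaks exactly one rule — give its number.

2

Fixed tagging: Det Adj Det Det Adj Det.
Applying the rules: R1 ok, R2 fails, R3 ok.
Only rule 2 fails.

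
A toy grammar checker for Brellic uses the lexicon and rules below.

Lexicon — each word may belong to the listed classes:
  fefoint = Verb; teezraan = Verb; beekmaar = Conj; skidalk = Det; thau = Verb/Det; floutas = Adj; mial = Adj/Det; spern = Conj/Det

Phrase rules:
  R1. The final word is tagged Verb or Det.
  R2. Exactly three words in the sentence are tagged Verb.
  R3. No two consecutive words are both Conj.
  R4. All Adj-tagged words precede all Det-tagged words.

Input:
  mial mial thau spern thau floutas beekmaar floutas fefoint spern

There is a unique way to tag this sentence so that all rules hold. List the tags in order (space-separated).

Adj Adj Verb Conj Verb Adj Conj Adj Verb Det

Candidates per position — 1:mial {Adj,Det}; 2:mial {Adj,Det}; 3:thau {Verb,Det}; 4:spern {Conj,Det}; 5:thau {Verb,Det}; 6:floutas {Adj}; 7:beekmaar {Conj}; 8:floutas {Adj}; 9:fefoint {Verb}; 10:spern {Conj,Det}.
Position 1: Det is ruled out by rule 4; that leaves Adj.
Position 2: Det is ruled out by rule 4; that leaves Adj.
Position 3: Det is ruled out by rule 2; that leaves Verb.
Position 4: Det is ruled out by rule 4; that leaves Conj.
Position 5: Det is ruled out by rule 2; that leaves Verb.
Position 10: Conj is ruled out by rule 1; that leaves Det.
That leaves exactly one tagging: Adj Adj Verb Conj Verb Adj Conj Adj Verb Det.
Checking: rule 1 satisfied; rule 2 satisfied; rule 3 satisfied; rule 4 satisfied.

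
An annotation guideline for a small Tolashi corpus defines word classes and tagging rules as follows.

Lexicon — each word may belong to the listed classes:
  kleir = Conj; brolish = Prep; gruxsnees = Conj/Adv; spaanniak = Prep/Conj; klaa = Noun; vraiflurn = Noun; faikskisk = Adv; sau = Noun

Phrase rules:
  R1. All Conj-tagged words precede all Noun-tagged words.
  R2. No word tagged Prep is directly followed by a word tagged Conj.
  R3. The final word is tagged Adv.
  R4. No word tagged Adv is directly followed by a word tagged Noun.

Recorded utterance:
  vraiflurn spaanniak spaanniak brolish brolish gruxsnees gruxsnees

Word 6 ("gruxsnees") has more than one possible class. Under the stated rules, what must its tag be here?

Candidates per position — 1:vraiflurn {Noun}; 2:spaanniak {Prep,Conj}; 3:spaanniak {Prep,Conj}; 4:brolish {Prep}; 5:brolish {Prep}; 6:gruxsnees {Conj,Adv}; 7:gruxsnees {Conj,Adv}.
Word 2 cannot be Conj — rule 1 would then fail for every completion. It is Prep.
Word 3 cannot be Conj — rule 1 would then fail for every completion. It is Prep.
Word 6 cannot be Conj — rule 1 would then fail for every completion. It is Adv.
Word 7 cannot be Conj — rule 1 would then fail for every completion. It is Adv.
The unique satisfying tagging is: Noun Prep Prep Prep Prep Adv Adv.
Verifying each rule — rule 1 ok; rule 2 ok; rule 3 ok; rule 4 ok.

Adv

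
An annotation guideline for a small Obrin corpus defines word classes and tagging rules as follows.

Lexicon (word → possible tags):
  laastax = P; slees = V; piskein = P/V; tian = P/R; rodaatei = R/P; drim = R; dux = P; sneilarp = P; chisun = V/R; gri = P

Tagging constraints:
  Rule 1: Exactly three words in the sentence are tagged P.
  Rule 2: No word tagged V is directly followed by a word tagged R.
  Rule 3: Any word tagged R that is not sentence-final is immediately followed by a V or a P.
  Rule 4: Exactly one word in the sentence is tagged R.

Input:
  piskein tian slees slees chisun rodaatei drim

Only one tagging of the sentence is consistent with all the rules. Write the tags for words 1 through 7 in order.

P P V V V P R

Candidates per position — 1:piskein {P,V}; 2:tian {P,R}; 3:slees {V}; 4:slees {V}; 5:chisun {V,R}; 6:rodaatei {R,P}; 7:drim {R}.
Position 1: tagging it V would leave rule 1 unsatisfiable, so it must be P.
Position 2: tagging it R would leave rule 1 unsatisfiable, so it must be P.
Position 5: tagging it R would leave rule 2 unsatisfiable, so it must be V.
Position 6: tagging it R would leave rule 1 unsatisfiable, so it must be P.
So the tagging must be: P P V V V P R.
Verifying each rule — rule 1 ok; rule 2 ok; rule 3 ok; rule 4 ok.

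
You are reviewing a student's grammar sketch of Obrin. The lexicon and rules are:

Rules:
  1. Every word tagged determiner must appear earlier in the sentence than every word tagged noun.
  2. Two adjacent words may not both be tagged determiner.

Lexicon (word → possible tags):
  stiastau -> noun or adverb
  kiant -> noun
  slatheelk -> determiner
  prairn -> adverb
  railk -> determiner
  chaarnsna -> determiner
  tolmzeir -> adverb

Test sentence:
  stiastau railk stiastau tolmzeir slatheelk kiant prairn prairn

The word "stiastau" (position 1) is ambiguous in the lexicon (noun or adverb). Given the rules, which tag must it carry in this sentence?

Candidates per position — 1:stiastau {noun,adverb}; 2:railk {determiner}; 3:stiastau {noun,adverb}; 4:tolmzeir {adverb}; 5:slatheelk {determiner}; 6:kiant {noun}; 7:prairn {adverb}; 8:prairn {adverb}.
Position 1: tagging it noun would leave rule 1 unsatisfiable, so it must be adverb.
Position 3: tagging it noun would leave rule 1 unsatisfiable, so it must be adverb.
So the tagging must be: adverb determiner adverb adverb determiner noun adverb adverb.
Verifying each rule — rule 1 ✓; rule 2 ✓.

adverb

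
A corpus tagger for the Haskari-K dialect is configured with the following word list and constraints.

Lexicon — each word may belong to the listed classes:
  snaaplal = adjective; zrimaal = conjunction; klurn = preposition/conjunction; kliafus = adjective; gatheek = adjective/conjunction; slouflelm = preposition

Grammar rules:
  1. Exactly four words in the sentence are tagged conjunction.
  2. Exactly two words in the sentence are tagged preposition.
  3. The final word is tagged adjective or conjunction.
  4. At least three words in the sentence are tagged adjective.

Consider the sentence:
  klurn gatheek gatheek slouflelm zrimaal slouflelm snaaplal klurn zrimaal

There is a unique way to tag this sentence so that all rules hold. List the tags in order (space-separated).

conjunction adjective adjective preposition conjunction preposition adjective conjunction conjunction

Candidates per position — 1:klurn {preposition,conjunction}; 2:gatheek {adjective,conjunction}; 3:gatheek {adjective,conjunction}; 4:slouflelm {preposition}; 5:zrimaal {conjunction}; 6:slouflelm {preposition}; 7:snaaplal {adjective}; 8:klurn {preposition,conjunction}; 9:zrimaal {conjunction}.
Position 1: preposition is ruled out by rule 2; that leaves conjunction.
Position 2: conjunction is ruled out by rule 4; that leaves adjective.
Position 3: conjunction is ruled out by rule 4; that leaves adjective.
Position 8: preposition is ruled out by rule 1; that leaves conjunction.
The only consistent sequence is: conjunction adjective adjective preposition conjunction preposition adjective conjunction conjunction.
Check: rule 1 satisfied; rule 2 satisfied; rule 3 satisfied; rule 4 satisfied.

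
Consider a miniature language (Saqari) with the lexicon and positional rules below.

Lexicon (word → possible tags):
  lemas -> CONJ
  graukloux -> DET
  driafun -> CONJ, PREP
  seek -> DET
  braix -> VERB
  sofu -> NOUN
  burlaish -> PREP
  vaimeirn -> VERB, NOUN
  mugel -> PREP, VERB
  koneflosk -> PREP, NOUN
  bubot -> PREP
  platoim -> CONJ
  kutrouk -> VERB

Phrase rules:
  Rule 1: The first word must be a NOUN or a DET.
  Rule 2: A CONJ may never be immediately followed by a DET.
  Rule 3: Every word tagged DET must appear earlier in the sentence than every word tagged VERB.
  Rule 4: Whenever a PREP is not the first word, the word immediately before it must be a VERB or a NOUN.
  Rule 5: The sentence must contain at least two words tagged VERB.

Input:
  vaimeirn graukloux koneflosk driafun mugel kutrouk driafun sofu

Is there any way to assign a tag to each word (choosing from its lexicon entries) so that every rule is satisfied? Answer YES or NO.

YES

Candidates per position — 1:vaimeirn {VERB,NOUN}; 2:graukloux {DET}; 3:koneflosk {PREP,NOUN}; 4:driafun {CONJ,PREP}; 5:mugel {PREP,VERB}; 6:kutrouk {VERB}; 7:driafun {CONJ,PREP}; 8:sofu {NOUN}.
One satisfying assignment: NOUN DET NOUN PREP VERB VERB PREP NOUN.
Verifying each rule — rule 1 ✓; rule 2 ✓; rule 3 ✓; rule 4 ✓; rule 5 ✓.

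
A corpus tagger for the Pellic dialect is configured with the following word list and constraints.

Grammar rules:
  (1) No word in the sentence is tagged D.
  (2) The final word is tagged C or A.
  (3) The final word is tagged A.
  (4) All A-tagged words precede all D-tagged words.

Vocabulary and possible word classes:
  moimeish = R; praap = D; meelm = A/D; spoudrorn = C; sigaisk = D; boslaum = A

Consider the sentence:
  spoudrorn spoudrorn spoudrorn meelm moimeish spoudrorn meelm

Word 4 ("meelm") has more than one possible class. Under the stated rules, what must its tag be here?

A

Candidates per position — 1:spoudrorn {C}; 2:spoudrorn {C}; 3:spoudrorn {C}; 4:meelm {A,D}; 5:moimeish {R}; 6:spoudrorn {C}; 7:meelm {A,D}.
Word 4 cannot be D — rule 1 would then fail for every completion. It is A.
Word 7 cannot be D — rule 1 would then fail for every completion. It is A.
That leaves exactly one tagging: C C C A R C A.
Verifying each rule — rule 1 holds; rule 2 holds; rule 3 holds; rule 4 holds.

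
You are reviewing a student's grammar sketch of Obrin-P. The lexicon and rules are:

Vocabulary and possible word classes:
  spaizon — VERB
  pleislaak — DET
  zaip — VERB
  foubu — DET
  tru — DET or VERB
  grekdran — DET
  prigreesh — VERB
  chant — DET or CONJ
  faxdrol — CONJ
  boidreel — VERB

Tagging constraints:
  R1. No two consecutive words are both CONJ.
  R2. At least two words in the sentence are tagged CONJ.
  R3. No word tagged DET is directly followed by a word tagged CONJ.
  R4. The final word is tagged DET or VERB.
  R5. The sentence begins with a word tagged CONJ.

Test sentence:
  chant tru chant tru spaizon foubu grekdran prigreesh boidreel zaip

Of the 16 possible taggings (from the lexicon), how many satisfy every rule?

Candidates per position — 1:chant {DET,CONJ}; 2:tru {DET,VERB}; 3:chant {DET,CONJ}; 4:tru {DET,VERB}; 5:spaizon {VERB}; 6:foubu {DET}; 7:grekdran {DET}; 8:prigreesh {VERB}; 9:boidreel {VERB}; 10:zaip {VERB}.
There are 16 candidate sequences in total.
The sequences that satisfy every rule: CONJ VERB CONJ DET VERB DET DET VERB VERB VERB; CONJ VERB CONJ VERB VERB DET DET VERB VERB VERB.
Count = 2.

2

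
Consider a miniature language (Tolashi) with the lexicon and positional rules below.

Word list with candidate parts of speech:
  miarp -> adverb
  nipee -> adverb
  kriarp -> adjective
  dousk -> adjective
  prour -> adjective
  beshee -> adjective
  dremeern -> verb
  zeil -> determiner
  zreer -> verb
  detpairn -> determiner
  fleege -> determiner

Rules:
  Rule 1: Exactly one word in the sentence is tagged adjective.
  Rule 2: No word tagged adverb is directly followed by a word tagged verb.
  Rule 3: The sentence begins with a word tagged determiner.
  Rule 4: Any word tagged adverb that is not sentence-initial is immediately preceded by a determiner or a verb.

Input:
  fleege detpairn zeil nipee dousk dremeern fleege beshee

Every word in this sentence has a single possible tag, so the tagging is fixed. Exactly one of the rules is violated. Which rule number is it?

1

Fixed tagging: determiner determiner determiner adverb adjective verb determiner adjective.
Rule check: R1 fail, R2 pass, R3 pass, R4 pass.
Only rule 1 fails.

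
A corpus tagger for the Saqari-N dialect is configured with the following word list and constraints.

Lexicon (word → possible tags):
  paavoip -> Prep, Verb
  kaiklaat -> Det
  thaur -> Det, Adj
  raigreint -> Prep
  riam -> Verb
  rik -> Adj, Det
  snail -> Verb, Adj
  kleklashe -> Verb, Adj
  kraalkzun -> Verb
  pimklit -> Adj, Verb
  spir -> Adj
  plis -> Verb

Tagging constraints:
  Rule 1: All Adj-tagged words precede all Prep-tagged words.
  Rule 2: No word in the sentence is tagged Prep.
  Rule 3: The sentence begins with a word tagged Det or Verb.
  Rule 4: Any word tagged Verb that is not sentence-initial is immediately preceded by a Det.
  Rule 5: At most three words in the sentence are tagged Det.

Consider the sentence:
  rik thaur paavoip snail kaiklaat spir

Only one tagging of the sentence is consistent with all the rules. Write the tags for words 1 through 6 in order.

Candidates per position — 1:rik {Adj,Det}; 2:thaur {Det,Adj}; 3:paavoip {Prep,Verb}; 4:snail {Verb,Adj}; 5:kaiklaat {Det}; 6:spir {Adj}.
Position 1: Adj is ruled out by rule 3; that leaves Det.
Position 3: Prep is ruled out by rule 1; that leaves Verb.
Position 4: Verb is ruled out by rule 4; that leaves Adj.
Position 2: Adj is ruled out by rule 4; that leaves Det.
The only consistent sequence is: Det Det Verb Adj Det Adj.
Check: rule 1 holds; rule 2 holds; rule 3 holds; rule 4 holds; rule 5 holds.

Det Det Verb Adj Det Adj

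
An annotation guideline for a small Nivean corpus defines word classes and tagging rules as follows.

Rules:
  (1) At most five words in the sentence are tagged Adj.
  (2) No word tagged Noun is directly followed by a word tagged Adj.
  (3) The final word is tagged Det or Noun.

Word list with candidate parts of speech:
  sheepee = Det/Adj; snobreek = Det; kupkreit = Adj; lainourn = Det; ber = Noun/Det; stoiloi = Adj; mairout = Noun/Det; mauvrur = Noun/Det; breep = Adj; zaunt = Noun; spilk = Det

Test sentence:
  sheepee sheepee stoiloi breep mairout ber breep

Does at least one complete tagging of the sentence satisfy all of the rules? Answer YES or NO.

NO

Candidates per position — 1:sheepee {Det,Adj}; 2:sheepee {Det,Adj}; 3:stoiloi {Adj}; 4:breep {Adj}; 5:mairout {Noun,Det}; 6:ber {Noun,Det}; 7:breep {Adj}.
Rule 3 cannot be satisfied by any choice of tags from the lexicon.
So there is no consistent tagging.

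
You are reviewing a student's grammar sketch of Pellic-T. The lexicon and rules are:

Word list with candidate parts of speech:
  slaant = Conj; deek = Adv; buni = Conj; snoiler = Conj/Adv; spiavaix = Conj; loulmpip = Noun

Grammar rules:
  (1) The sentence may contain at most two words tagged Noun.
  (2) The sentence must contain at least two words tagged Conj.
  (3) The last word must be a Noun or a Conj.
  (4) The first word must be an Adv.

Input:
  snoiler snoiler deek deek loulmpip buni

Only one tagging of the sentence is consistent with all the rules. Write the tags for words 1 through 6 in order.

Adv Conj Adv Adv Noun Conj

Candidates per position — 1:snoiler {Conj,Adv}; 2:snoiler {Conj,Adv}; 3:deek {Adv}; 4:deek {Adv}; 5:loulmpip {Noun}; 6:buni {Conj}.
At position 1, choosing Conj makes rule 4 impossible to satisfy; hence Adv.
At position 2, choosing Adv makes rule 2 impossible to satisfy; hence Conj.
The only consistent sequence is: Adv Conj Adv Adv Noun Conj.
Verifying each rule — rule 1 ok; rule 2 ok; rule 3 ok; rule 4 ok.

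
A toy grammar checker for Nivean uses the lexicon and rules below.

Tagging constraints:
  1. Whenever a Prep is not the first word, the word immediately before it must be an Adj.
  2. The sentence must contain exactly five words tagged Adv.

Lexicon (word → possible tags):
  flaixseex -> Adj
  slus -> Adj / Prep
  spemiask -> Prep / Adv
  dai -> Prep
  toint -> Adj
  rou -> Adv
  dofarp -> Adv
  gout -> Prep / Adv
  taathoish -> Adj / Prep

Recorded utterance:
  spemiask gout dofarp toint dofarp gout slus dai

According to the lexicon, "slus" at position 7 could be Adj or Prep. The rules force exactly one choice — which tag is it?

Candidates per position — 1:spemiask {Prep,Adv}; 2:gout {Prep,Adv}; 3:dofarp {Adv}; 4:toint {Adj}; 5:dofarp {Adv}; 6:gout {Prep,Adv}; 7:slus {Adj,Prep}; 8:dai {Prep}.
Word 1 cannot be Prep — rule 2 would then fail for every completion. It is Adv.
Word 2 cannot be Prep — rule 1 would then fail for every completion. It is Adv.
Word 6 cannot be Prep — rule 1 would then fail for every completion. It is Adv.
Word 7 cannot be Prep — rule 1 would then fail for every completion. It is Adj.
That leaves exactly one tagging: Adv Adv Adv Adj Adv Adv Adj Prep.
Rule-by-rule: rule 1 satisfied; rule 2 satisfied.

Adj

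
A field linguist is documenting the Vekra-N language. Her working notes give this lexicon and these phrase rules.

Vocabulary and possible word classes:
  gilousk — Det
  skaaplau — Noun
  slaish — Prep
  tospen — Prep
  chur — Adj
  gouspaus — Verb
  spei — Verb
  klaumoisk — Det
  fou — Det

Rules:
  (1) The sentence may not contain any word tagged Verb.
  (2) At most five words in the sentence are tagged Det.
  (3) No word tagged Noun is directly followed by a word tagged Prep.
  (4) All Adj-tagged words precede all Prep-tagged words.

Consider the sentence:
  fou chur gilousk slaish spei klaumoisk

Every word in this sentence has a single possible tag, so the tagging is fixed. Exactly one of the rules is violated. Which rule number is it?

Fixed tagging: Det Adj Det Prep Verb Det.
Rule check: R1 ✗, R2 ✓, R3 ✓, R4 ✓.
Only rule 1 fails.

1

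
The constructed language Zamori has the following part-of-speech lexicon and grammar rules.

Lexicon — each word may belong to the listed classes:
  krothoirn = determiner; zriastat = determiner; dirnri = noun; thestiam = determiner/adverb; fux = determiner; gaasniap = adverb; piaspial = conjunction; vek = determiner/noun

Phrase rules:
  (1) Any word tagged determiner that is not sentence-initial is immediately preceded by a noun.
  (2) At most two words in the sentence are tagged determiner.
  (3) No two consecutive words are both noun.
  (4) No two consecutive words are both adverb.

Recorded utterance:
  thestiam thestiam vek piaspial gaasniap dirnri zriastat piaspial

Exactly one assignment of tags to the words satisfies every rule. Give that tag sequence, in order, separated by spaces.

determiner adverb noun conjunction adverb noun determiner conjunction

Candidates per position — 1:thestiam {determiner,adverb}; 2:thestiam {determiner,adverb}; 3:vek {determiner,noun}; 4:piaspial {conjunction}; 5:gaasniap {adverb}; 6:dirnri {noun}; 7:zriastat {determiner}; 8:piaspial {conjunction}.
Position 2: determiner is ruled out by rule 1; that leaves adverb.
Position 3: determiner is ruled out by rule 1; that leaves noun.
Position 1: adverb is ruled out by rule 4; that leaves determiner.
That leaves exactly one tagging: determiner adverb noun conjunction adverb noun determiner conjunction.
Check: rule 1 holds; rule 2 holds; rule 3 holds; rule 4 holds.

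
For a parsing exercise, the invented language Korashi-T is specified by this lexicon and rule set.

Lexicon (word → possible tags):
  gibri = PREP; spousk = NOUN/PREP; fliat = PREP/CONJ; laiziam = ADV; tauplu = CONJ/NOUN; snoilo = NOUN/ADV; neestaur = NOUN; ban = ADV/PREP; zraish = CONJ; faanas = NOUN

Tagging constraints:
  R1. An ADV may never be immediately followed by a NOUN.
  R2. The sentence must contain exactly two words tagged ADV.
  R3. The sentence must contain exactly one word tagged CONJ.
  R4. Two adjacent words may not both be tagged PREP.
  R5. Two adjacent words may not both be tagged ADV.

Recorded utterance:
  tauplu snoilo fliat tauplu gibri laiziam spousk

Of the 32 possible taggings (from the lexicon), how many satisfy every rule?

Candidates per position — 1:tauplu {CONJ,NOUN}; 2:snoilo {NOUN,ADV}; 3:fliat {PREP,CONJ}; 4:tauplu {CONJ,NOUN}; 5:gibri {PREP}; 6:laiziam {ADV}; 7:spousk {NOUN,PREP}.
There are 32 candidate sequences in total.
The sequences that satisfy every rule: CONJ ADV PREP NOUN PREP ADV PREP; NOUN ADV PREP CONJ PREP ADV PREP; NOUN ADV CONJ NOUN PREP ADV PREP.
Count = 3.

3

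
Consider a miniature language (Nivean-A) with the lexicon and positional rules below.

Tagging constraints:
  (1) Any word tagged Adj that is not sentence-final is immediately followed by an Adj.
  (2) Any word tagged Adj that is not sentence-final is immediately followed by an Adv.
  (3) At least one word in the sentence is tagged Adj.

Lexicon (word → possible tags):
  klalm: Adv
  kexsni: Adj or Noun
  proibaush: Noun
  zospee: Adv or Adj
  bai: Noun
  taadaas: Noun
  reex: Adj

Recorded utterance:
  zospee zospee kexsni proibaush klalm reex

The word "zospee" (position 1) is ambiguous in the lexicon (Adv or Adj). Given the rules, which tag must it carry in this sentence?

Candidates per position — 1:zospee {Adv,Adj}; 2:zospee {Adv,Adj}; 3:kexsni {Adj,Noun}; 4:proibaush {Noun}; 5:klalm {Adv}; 6:reex {Adj}.
Position 1: tagging it Adj would leave rule 1 unsatisfiable, so it must be Adv.
Position 2: tagging it Adj would leave rule 1 unsatisfiable, so it must be Adv.
Position 3: tagging it Adj would leave rule 1 unsatisfiable, so it must be Noun.
So the tagging must be: Adv Adv Noun Noun Adv Adj.
Verifying each rule — rule 1 ✓; rule 2 ✓; rule 3 ✓.

Adv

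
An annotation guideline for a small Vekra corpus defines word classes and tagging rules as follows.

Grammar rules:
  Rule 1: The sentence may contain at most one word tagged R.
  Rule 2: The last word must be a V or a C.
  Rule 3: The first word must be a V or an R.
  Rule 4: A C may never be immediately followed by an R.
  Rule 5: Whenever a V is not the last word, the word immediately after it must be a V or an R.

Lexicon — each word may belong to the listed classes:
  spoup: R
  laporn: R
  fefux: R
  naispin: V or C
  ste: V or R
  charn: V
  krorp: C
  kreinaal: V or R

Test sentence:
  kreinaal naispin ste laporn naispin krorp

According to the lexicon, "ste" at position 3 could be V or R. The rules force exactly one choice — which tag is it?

V

Candidates per position — 1:kreinaal {V,R}; 2:naispin {V,C}; 3:ste {V,R}; 4:laporn {R}; 5:naispin {V,C}; 6:krorp {C}.
If word 1 were R, no tagging could satisfy rule 1; so word 1 is V.
If word 2 were C, no tagging could satisfy rule 5; so word 2 is V.
If word 3 were R, no tagging could satisfy rule 1; so word 3 is V.
If word 5 were V, no tagging could satisfy rule 5; so word 5 is C.
The unique satisfying tagging is: V V V R C C.
Check: rule 1 satisfied; rule 2 satisfied; rule 3 satisfied; rule 4 satisfied; rule 5 satisfied.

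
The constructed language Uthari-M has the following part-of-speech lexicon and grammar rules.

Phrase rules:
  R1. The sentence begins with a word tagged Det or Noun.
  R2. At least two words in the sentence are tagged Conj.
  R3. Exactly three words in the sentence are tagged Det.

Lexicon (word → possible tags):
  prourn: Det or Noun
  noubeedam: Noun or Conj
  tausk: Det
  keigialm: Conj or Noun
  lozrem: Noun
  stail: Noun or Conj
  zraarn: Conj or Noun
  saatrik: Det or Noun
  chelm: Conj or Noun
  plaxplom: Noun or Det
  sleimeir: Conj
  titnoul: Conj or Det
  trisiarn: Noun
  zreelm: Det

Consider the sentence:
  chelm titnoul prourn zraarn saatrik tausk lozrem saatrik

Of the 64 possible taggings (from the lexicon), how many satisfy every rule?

3

Candidates per position — 1:chelm {Conj,Noun}; 2:titnoul {Conj,Det}; 3:prourn {Det,Noun}; 4:zraarn {Conj,Noun}; 5:saatrik {Det,Noun}; 6:tausk {Det}; 7:lozrem {Noun}; 8:saatrik {Det,Noun}.
There are 64 candidate sequences in total.
The sequences that satisfy every rule: Noun Conj Det Conj Det Det Noun Noun; Noun Conj Det Conj Noun Det Noun Det; Noun Conj Noun Conj Det Det Noun Det.
Count = 3.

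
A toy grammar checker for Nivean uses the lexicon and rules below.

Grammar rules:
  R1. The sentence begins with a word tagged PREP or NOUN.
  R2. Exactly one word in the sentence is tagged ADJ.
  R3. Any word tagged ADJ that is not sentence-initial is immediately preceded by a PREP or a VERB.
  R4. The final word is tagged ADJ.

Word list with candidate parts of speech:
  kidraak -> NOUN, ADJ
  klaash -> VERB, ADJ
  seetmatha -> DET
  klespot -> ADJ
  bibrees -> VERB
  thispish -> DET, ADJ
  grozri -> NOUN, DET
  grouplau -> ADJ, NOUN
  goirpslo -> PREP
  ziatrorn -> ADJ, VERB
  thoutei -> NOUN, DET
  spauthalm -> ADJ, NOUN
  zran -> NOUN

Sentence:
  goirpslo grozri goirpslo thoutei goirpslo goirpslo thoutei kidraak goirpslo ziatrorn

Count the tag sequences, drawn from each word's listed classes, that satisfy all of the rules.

Candidates per position — 1:goirpslo {PREP}; 2:grozri {NOUN,DET}; 3:goirpslo {PREP}; 4:thoutei {NOUN,DET}; 5:goirpslo {PREP}; 6:goirpslo {PREP}; 7:thoutei {NOUN,DET}; 8:kidraak {NOUN,ADJ}; 9:goirpslo {PREP}; 10:ziatrorn {ADJ,VERB}.
There are 32 candidate sequences in total.
Checking each against the rules leaves 8 sequences.
Count = 8.

8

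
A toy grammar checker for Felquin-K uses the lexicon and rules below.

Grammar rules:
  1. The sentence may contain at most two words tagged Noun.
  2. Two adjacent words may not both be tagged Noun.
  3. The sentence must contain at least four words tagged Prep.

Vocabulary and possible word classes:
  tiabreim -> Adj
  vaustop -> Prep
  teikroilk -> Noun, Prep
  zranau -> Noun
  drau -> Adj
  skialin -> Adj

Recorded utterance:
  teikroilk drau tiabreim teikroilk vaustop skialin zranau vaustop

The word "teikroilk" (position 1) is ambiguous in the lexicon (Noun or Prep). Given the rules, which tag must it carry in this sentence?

Prep

Candidates per position — 1:teikroilk {Noun,Prep}; 2:drau {Adj}; 3:tiabreim {Adj}; 4:teikroilk {Noun,Prep}; 5:vaustop {Prep}; 6:skialin {Adj}; 7:zranau {Noun}; 8:vaustop {Prep}.
At position 1, choosing Noun makes rule 3 impossible to satisfy; hence Prep.
At position 4, choosing Noun makes rule 3 impossible to satisfy; hence Prep.
That leaves exactly one tagging: Prep Adj Adj Prep Prep Adj Noun Prep.
Rule-by-rule: rule 1 ok; rule 2 ok; rule 3 ok.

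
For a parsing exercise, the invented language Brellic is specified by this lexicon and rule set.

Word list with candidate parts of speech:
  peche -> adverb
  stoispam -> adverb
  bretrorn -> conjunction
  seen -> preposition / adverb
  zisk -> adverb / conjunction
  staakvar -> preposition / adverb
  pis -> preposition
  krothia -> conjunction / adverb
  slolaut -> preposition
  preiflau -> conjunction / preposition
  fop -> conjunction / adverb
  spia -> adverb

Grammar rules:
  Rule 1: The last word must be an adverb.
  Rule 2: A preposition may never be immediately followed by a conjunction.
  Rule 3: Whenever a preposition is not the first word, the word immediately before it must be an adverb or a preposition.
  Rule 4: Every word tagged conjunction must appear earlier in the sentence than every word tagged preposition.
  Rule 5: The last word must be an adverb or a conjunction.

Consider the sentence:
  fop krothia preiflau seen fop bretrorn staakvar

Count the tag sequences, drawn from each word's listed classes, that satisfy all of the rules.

Candidates per position — 1:fop {conjunction,adverb}; 2:krothia {conjunction,adverb}; 3:preiflau {conjunction,preposition}; 4:seen {preposition,adverb}; 5:fop {conjunction,adverb}; 6:bretrorn {conjunction}; 7:staakvar {preposition,adverb}.
There are 64 candidate sequences in total.
Checking each against the rules leaves 8 sequences.
Count = 8.

8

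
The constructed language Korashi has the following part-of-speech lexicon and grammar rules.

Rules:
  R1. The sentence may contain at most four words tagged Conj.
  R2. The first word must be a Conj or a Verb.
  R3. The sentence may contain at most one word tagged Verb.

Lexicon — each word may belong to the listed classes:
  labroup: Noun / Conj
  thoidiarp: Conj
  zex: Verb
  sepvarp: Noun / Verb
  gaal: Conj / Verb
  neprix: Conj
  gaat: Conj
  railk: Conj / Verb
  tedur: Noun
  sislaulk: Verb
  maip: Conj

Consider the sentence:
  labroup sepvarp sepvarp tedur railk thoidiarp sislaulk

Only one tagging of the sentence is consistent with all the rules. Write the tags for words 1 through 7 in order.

Candidates per position — 1:labroup {Noun,Conj}; 2:sepvarp {Noun,Verb}; 3:sepvarp {Noun,Verb}; 4:tedur {Noun}; 5:railk {Conj,Verb}; 6:thoidiarp {Conj}; 7:sislaulk {Verb}.
If word 1 were Noun, no tagging could satisfy rule 2; so word 1 is Conj.
If word 2 were Verb, no tagging could satisfy rule 3; so word 2 is Noun.
If word 3 were Verb, no tagging could satisfy rule 3; so word 3 is Noun.
If word 5 were Verb, no tagging could satisfy rule 3; so word 5 is Conj.
So the tagging must be: Conj Noun Noun Noun Conj Conj Verb.
Check: rule 1 satisfied; rule 2 satisfied; rule 3 satisfied.

Conj Noun Noun Noun Conj Conj Verb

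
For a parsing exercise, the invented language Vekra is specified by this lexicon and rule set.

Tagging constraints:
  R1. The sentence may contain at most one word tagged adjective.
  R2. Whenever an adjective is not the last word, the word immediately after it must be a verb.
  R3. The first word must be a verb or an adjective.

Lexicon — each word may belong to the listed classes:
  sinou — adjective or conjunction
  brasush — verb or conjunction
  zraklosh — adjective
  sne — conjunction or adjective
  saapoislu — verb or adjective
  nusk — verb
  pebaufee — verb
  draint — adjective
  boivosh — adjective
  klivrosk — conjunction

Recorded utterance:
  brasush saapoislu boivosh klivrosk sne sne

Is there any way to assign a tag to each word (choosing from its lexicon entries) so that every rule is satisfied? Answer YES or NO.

NO

Candidates per position — 1:brasush {verb,conjunction}; 2:saapoislu {verb,adjective}; 3:boivosh {adjective}; 4:klivrosk {conjunction}; 5:sne {conjunction,adjective}; 6:sne {conjunction,adjective}.
Rule 2 cannot be satisfied by any choice of tags from the lexicon.
So there is no consistent tagging.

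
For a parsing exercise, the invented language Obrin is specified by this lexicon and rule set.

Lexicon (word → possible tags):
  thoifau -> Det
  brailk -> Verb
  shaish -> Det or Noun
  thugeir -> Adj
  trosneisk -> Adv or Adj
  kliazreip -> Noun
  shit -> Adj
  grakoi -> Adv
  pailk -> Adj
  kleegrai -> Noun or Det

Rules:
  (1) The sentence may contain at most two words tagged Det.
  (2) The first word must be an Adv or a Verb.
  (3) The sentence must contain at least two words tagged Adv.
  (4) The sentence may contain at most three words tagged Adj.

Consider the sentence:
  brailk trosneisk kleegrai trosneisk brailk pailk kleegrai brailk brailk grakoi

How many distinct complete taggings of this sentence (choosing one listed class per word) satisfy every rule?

Candidates per position — 1:brailk {Verb}; 2:trosneisk {Adv,Adj}; 3:kleegrai {Noun,Det}; 4:trosneisk {Adv,Adj}; 5:brailk {Verb}; 6:pailk {Adj}; 7:kleegrai {Noun,Det}; 8:brailk {Verb}; 9:brailk {Verb}; 10:grakoi {Adv}.
There are 16 candidate sequences in total.
Checking each against the rules leaves 12 sequences.
Count = 12.

12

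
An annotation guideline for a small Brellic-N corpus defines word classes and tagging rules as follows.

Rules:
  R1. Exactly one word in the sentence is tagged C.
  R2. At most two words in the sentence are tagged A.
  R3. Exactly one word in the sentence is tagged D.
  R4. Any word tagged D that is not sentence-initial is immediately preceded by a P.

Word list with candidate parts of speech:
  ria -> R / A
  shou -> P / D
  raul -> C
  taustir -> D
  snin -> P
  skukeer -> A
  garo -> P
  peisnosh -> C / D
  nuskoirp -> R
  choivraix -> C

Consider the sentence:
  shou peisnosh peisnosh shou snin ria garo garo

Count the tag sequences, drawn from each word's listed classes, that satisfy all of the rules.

2

Candidates per position — 1:shou {P,D}; 2:peisnosh {C,D}; 3:peisnosh {C,D}; 4:shou {P,D}; 5:snin {P}; 6:ria {R,A}; 7:garo {P}; 8:garo {P}.
There are 32 candidate sequences in total.
The sequences that satisfy every rule: P D C P P R P P; P D C P P A P P.
Count = 2.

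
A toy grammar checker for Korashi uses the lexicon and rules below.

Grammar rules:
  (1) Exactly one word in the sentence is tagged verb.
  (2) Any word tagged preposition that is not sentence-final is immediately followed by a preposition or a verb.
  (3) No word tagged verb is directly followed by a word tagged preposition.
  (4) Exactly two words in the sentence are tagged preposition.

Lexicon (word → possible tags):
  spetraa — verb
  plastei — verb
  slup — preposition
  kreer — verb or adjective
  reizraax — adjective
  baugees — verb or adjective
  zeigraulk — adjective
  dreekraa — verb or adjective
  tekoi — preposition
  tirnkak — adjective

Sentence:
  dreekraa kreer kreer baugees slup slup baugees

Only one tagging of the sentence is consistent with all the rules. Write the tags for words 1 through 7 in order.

Candidates per position — 1:dreekraa {verb,adjective}; 2:kreer {verb,adjective}; 3:kreer {verb,adjective}; 4:baugees {verb,adjective}; 5:slup {preposition}; 6:slup {preposition}; 7:baugees {verb,adjective}.
Position 4: verb is ruled out by rule 3; that leaves adjective.
Position 7: adjective is ruled out by rule 2; that leaves verb.
Position 1: verb is ruled out by rule 1; that leaves adjective.
Position 2: verb is ruled out by rule 1; that leaves adjective.
Position 3: verb is ruled out by rule 1; that leaves adjective.
The unique satisfying tagging is: adjective adjective adjective adjective preposition preposition verb.
Check: rule 1 satisfied; rule 2 satisfied; rule 3 satisfied; rule 4 satisfied.

adjective adjective adjective adjective preposition preposition verb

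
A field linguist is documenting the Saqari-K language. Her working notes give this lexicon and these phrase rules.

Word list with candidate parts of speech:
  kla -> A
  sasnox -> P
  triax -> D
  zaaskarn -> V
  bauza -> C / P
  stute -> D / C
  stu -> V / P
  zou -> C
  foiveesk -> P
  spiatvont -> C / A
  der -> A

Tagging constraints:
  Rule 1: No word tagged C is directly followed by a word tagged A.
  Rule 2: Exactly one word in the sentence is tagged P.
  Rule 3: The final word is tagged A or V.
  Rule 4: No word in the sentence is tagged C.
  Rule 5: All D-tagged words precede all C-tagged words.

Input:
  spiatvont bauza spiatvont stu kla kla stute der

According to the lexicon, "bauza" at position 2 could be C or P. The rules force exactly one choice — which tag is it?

Candidates per position — 1:spiatvont {C,A}; 2:bauza {C,P}; 3:spiatvont {C,A}; 4:stu {V,P}; 5:kla {A}; 6:kla {A}; 7:stute {D,C}; 8:der {A}.
Word 1 cannot be C — rule 4 would then fail for every completion. It is A.
Word 2 cannot be C — rule 4 would then fail for every completion. It is P.
Word 3 cannot be C — rule 4 would then fail for every completion. It is A.
Word 4 cannot be P — rule 2 would then fail for every completion. It is V.
Word 7 cannot be C — rule 1 would then fail for every completion. It is D.
So the tagging must be: A P A V A A D A.
Checking: rule 1 satisfied; rule 2 satisfied; rule 3 satisfied; rule 4 satisfied; rule 5 satisfied.

P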